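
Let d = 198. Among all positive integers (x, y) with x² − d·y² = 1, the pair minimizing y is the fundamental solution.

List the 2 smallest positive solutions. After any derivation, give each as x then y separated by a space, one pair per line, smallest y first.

197 14
77617 5516

d=198: √d = [14; 14,28] (ℓ=2, even), read p_1/q_1
a_0=14:  p_0=14·1+0=14,  q_0=14·0+1=1
a_1=14:  p_1=14·14+1=197,  q_1=14·1+0=14
(x₁, y₁) = (197, 14);  197² − 198·14² = 1 ✓
n=2: (197,14)∘(197,14) = (197·197+198·14·14, 197·14+14·197) = (77617,5516)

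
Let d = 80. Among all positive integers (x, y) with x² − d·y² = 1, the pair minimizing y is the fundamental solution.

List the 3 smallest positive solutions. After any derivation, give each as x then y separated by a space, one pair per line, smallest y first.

9 1
161 18
2889 323

[8; 1,16] for √80; ℓ=2 ⇒ convergent index 1
k=0  a_k=8  p_k/q_k = 8/1
k=1  a_k=1  p_k/q_k = 9/1
→ (9, 1).  Check: 9²=81, 80·1²=80, difference 1.
(x_2, y_2) = (9·9 + 80·1·1, 9·1 + 1·9) = (161, 18)
(x_3, y_3) = (9·161 + 80·1·18, 9·18 + 1·161) = (2889, 323)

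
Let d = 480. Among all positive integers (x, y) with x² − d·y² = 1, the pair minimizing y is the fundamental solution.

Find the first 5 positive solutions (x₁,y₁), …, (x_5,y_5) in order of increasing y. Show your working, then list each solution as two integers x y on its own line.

241 11
116161 5302
55989361 2555553
26986755841 1231771244
13007560326001 593711184055

d=480: √d = [21; 1,9,1,42] (ℓ=4, even), read p_3/q_3
a_0=21:  p_0=21·1+0=21,  q_0=21·0+1=1
a_1=1:  p_1=1·21+1=22,  q_1=1·1+0=1
a_2=9:  p_2=9·22+21=219,  q_2=9·1+1=10
a_3=1:  p_3=1·219+22=241,  q_3=1·10+1=11
→ (241, 11).  Check: 241²=58081, 480·11²=58080, difference 1.
k=2:  x_2 = 241·241+480·11·11 = 116161,  y_2 = 241·11+11·241 = 5302
k=3:  x_3 = 241·116161+480·11·5302 = 55989361,  y_3 = 241·5302+11·116161 = 2555553
k=4:  x_4 = 241·55989361+480·11·2555553 = 26986755841,  y_4 = 241·2555553+11·55989361 = 1231771244
k=5:  x_5 = 241·26986755841+480·11·1231771244 = 13007560326001,  y_5 = 241·1231771244+11·26986755841 = 593711184055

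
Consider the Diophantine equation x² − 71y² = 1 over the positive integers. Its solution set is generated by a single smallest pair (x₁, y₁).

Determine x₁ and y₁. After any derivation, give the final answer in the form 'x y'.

3480 413

[8; 2,2,1,7,1,2,2,16] for √71; ℓ=8 ⇒ convergent index 7
a_0=8:  p_0=8·1+0=8,  q_0=8·0+1=1
…
a_2=2:  p_2=2·17+8=42,  q_2=2·2+1=5
a_3=1:  p_3=1·42+17=59,  q_3=1·5+2=7
a_4=7:  p_4=7·59+42=455,  q_4=7·7+5=54
a_5=1:  p_5=1·455+59=514,  q_5=1·54+7=61
a_6=2:  p_6=2·514+455=1483,  q_6=2·61+54=176
a_7=2:  p_7=2·1483+514=3480,  q_7=2·176+61=413
fundamental: x₁=3480, y₁=413  (since 12110400 − 71·170569 = 1)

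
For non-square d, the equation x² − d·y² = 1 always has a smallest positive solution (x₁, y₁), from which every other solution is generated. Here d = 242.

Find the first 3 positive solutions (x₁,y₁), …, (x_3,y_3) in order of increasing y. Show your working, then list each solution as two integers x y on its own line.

√242 = [15; 1,1,3,1,14,1,3,1,1,30, …], period ℓ=10 (even) → k=9
k=0  a_k=15  p_k/q_k = 15/1
k=1  a_k=1  p_k/q_k = 16/1
…
k=3  a_k=3  p_k/q_k = 109/7
…
k=6  a_k=1  p_k/q_k = 2209/142
k=7  a_k=3  p_k/q_k = 8696/559
k=8  a_k=1  p_k/q_k = 10905/701
k=9  a_k=1  p_k/q_k = 19601/1260
fundamental: x₁=19601, y₁=1260  (since 384199201 − 242·1587600 = 1)
(x_2, y_2) = (19601·19601 + 242·1260·1260, 19601·1260 + 1260·19601) = (768398401, 49394520)
(x_3, y_3) = (19601·768398401 + 242·1260·49394520, 19601·49394520 + 1260·768398401) = (30122754096401, 1936363971780)

19601 1260
768398401 49394520
30122754096401 1936363971780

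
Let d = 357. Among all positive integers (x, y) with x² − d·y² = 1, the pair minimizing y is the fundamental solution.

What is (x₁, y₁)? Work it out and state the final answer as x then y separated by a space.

3401 180

√357 → a₀=18, period (1,8,2,8,1,36); ℓ=6 even so k=5
step 0: (18, 1)  from 18·(1,0) + (0,1)
…
step 2: (170, 9)  from 8·(19,1) + (18,1)
…
step 4: (3042, 161)  from 8·(359,19) + (170,9)
step 5: (3401, 180)  from 1·(3042,161) + (359,19)
fundamental: x₁=3401, y₁=180  (since 11566801 − 357·32400 = 1)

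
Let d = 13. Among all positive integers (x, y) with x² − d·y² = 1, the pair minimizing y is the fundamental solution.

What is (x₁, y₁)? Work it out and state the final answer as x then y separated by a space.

649 180

√13 → a₀=3, period (1,1,1,1,6); ℓ=5 odd so k=9
a_0=3:  p_0=3·1+0=3,  q_0=3·0+1=1
…
a_4=1:  p_4=1·11+7=18,  q_4=1·3+2=5
…
a_7=1:  p_7=1·137+119=256,  q_7=1·38+33=71
a_8=1:  p_8=1·256+137=393,  q_8=1·71+38=109
a_9=1:  p_9=1·393+256=649,  q_9=1·109+71=180
→ (649, 180).  Check: 649²=421201, 13·180²=421200, difference 1.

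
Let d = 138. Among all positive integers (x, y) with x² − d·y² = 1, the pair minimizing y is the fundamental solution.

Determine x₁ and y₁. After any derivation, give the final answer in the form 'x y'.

47 4

d=138: √d = [11; 1,2,1,22] (ℓ=4, even), read p_3/q_3
step 0: (11, 1)  from 11·(1,0) + (0,1)
…
step 2: (35, 3)  from 2·(12,1) + (11,1)
step 3: (47, 4)  from 1·(35,3) + (12,1)
→ (47, 4).  Check: 47²=2209, 138·4²=2208, difference 1.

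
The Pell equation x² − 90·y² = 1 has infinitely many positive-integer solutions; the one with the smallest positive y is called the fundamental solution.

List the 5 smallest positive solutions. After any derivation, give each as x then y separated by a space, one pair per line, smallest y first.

√90 → a₀=9, period (2,18); ℓ=2 even so k=1
a_0=9:  p_0=9·1+0=9,  q_0=9·0+1=1
a_1=2:  p_1=2·9+1=19,  q_1=2·1+0=2
fundamental: x₁=19, y₁=2  (since 361 − 90·4 = 1)
(x_2, y_2) = (19·19 + 90·2·2, 19·2 + 2·19) = (721, 76)
(x_3, y_3) = (19·721 + 90·2·76, 19·76 + 2·721) = (27379, 2886)
(x_4, y_4) = (19·27379 + 90·2·2886, 19·2886 + 2·27379) = (1039681, 109592)
(x_5, y_5) = (19·1039681 + 90·2·109592, 19·109592 + 2·1039681) = (39480499, 4161610)

19 2
721 76
27379 2886
1039681 109592
39480499 4161610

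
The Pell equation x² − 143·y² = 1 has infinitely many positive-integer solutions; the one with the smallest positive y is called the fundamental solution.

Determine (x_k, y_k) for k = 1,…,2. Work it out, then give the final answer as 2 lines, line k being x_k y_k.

12 1
287 24

√143 = [11; 1,22, …], period ℓ=2 (even) → k=1
i=0: a=11 ⇒ p=11, q=1
i=1: a=1 ⇒ p=12, q=1
(x₁, y₁) = (12, 1);  12² − 143·1² = 1 ✓
(x_2, y_2) = (12·12 + 143·1·1, 12·1 + 1·12) = (287, 24)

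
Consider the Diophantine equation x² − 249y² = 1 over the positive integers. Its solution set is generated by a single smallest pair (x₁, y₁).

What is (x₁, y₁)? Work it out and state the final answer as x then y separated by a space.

8553815 542076

√249 → a₀=15, period (1,3,1,1,5,…,3,1,30); ℓ=16 even so k=15
k=0  a_k=15  p_k/q_k = 15/1
…
k=2  a_k=3  p_k/q_k = 63/4
…
k=4  a_k=1  p_k/q_k = 142/9
k=5  a_k=5  p_k/q_k = 789/50
k=6  a_k=1  p_k/q_k = 931/59
k=7  a_k=3  p_k/q_k = 3582/227
…
k=9  a_k=3  p_k/q_k = 113835/7214
k=10  a_k=1  p_k/q_k = 150586/9543
…
k=12  a_k=1  p_k/q_k = 1017351/64472
…
k=14  a_k=3  p_k/q_k = 6669699/422675
k=15  a_k=1  p_k/q_k = 8553815/542076
→ (8553815, 542076).  Check: 8553815²=73167751054225, 249·542076²=73167751054224, difference 1.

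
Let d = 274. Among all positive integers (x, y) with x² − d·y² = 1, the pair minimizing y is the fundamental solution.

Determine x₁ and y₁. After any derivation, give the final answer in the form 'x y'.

3959299 239190

√274 = [16; 1,1,4,4,1,1,32, …], period ℓ=7 (odd) → k=13
i=0: a=16 ⇒ p=16, q=1
i=1: a=1 ⇒ p=17, q=1
i=2: a=1 ⇒ p=33, q=2
i=3: a=4 ⇒ p=149, q=9
…
i=5: a=1 ⇒ p=778, q=47
…
i=7: a=32 ⇒ p=45802, q=2767
i=8: a=1 ⇒ p=47209, q=2852
i=9: a=1 ⇒ p=93011, q=5619
i=10: a=4 ⇒ p=419253, q=25328
…
i=12: a=1 ⇒ p=2189276, q=132259
i=13: a=1 ⇒ p=3959299, q=239190
(x₁, y₁) = (3959299, 239190);  3959299² − 274·239190² = 1 ✓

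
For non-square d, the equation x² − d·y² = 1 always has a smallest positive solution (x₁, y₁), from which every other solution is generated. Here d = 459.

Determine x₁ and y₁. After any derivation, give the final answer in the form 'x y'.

√459 → a₀=21, period (2,2,1,4,21,4,1,2,2,42); ℓ=10 even so k=9
a_0=21:  p_0=21·1+0=21,  q_0=21·0+1=1
a_1=2:  p_1=2·21+1=43,  q_1=2·1+0=2
…
a_4=4:  p_4=4·150+107=707,  q_4=4·7+5=33
…
a_8=2:  p_8=2·75692+60695=212079,  q_8=2·3533+2833=9899
a_9=2:  p_9=2·212079+75692=499850,  q_9=2·9899+3533=23331
fundamental: x₁=499850, y₁=23331  (since 249850022500 − 459·544335561 = 1)

499850 23331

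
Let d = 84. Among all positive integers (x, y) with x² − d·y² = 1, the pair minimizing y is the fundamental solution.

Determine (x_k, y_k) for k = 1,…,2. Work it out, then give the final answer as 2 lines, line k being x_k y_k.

d=84: √d = [9; 6,18] (ℓ=2, even), read p_1/q_1
i=0: a=9 ⇒ p=9, q=1
i=1: a=6 ⇒ p=55, q=6
fundamental: x₁=55, y₁=6  (since 3025 − 84·36 = 1)
(x_2, y_2) = (55·55 + 84·6·6, 55·6 + 6·55) = (6049, 660)

55 6
6049 660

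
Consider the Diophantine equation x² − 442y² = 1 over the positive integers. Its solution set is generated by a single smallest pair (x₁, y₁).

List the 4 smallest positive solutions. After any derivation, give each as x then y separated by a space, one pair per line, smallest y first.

√442 → a₀=21, period (42); ℓ=1 odd so k=1
a_0=21:  p_0=21·1+0=21,  q_0=21·0+1=1
a_1=42:  p_1=42·21+1=883,  q_1=42·1+0=42
→ (883, 42).  Check: 883²=779689, 442·42²=779688, difference 1.
k=2:  x_2 = 883·883+442·42·42 = 1559377,  y_2 = 883·42+42·883 = 74172
k=3:  x_3 = 883·1559377+442·42·74172 = 2753858899,  y_3 = 883·74172+42·1559377 = 130987710
k=4:  x_4 = 883·2753858899+442·42·130987710 = 4863313256257,  y_4 = 883·130987710+42·2753858899 = 231324221688

883 42
1559377 74172
2753858899 130987710
4863313256257 231324221688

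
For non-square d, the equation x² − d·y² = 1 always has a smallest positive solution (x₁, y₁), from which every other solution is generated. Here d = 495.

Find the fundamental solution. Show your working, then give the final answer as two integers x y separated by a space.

√495 = [22; 4,44, …], period ℓ=2 (even) → k=1
i=0: a=22 ⇒ p=22, q=1
i=1: a=4 ⇒ p=89, q=4
fundamental: x₁=89, y₁=4  (since 7921 − 495·16 = 1)

89 4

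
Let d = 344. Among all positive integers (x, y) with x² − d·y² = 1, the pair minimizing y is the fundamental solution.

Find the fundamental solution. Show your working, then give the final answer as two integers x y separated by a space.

d=344: √d = [18; 1,1,4,1,3,1,4,1,1,36] (ℓ=10, even), read p_9/q_9
a_0=18:  p_0=18·1+0=18,  q_0=18·0+1=1
a_1=1:  p_1=1·18+1=19,  q_1=1·1+0=1
a_2=1:  p_2=1·19+18=37,  q_2=1·1+1=2
…
a_4=1:  p_4=1·167+37=204,  q_4=1·9+2=11
a_5=3:  p_5=3·204+167=779,  q_5=3·11+9=42
a_6=1:  p_6=1·779+204=983,  q_6=1·42+11=53
a_7=4:  p_7=4·983+779=4711,  q_7=4·53+42=254
a_8=1:  p_8=1·4711+983=5694,  q_8=1·254+53=307
a_9=1:  p_9=1·5694+4711=10405,  q_9=1·307+254=561
fundamental: x₁=10405, y₁=561  (since 108264025 − 344·314721 = 1)

10405 561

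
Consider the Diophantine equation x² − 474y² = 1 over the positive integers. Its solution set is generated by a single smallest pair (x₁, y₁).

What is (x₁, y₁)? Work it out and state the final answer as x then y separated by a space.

[21; 1,3,2,1,1,…,3,1,42] for √474; ℓ=14 ⇒ convergent index 13
k=0  a_k=21  p_k/q_k = 21/1
…
k=4  a_k=1  p_k/q_k = 283/13
k=5  a_k=1  p_k/q_k = 479/22
…
k=8  a_k=1  p_k/q_k = 5813/267
…
k=10  a_k=1  p_k/q_k = 16677/766
k=11  a_k=2  p_k/q_k = 44218/2031
k=12  a_k=3  p_k/q_k = 149331/6859
k=13  a_k=1  p_k/q_k = 193549/8890
fundamental: x₁=193549, y₁=8890  (since 37461215401 − 474·79032100 = 1)

193549 8890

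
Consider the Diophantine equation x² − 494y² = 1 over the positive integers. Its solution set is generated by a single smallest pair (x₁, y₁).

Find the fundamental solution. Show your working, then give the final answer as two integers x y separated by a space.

√494 = [22; 4,2,2,1,2,1,2,2,4,44, …], period ℓ=10 (even) → k=9
k=0  a_k=22  p_k/q_k = 22/1
k=1  a_k=4  p_k/q_k = 89/4
…
k=4  a_k=1  p_k/q_k = 689/31
k=5  a_k=2  p_k/q_k = 1867/84
k=6  a_k=1  p_k/q_k = 2556/115
k=7  a_k=2  p_k/q_k = 6979/314
k=8  a_k=2  p_k/q_k = 16514/743
k=9  a_k=4  p_k/q_k = 73035/3286
(x₁, y₁) = (73035, 3286);  73035² − 494·3286² = 1 ✓

73035 3286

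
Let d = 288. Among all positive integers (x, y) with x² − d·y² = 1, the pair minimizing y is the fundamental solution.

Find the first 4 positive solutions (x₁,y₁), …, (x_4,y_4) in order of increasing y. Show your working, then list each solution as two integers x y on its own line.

[16; 1,32] for √288; ℓ=2 ⇒ convergent index 1
step 0: (16, 1)  from 16·(1,0) + (0,1)
step 1: (17, 1)  from 1·(16,1) + (1,0)
(x₁, y₁) = (17, 1);  17² − 288·1² = 1 ✓
(17+1√288)^2 = 577 + 34√288
(17+1√288)^3 = 19601 + 1155√288
(17+1√288)^4 = 665857 + 39236√288

17 1
577 34
19601 1155
665857 39236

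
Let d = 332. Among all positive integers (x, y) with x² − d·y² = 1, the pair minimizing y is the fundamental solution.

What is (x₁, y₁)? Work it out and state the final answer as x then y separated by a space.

13447 738

d=332: √d = [18; 4,1,1,8,1,1,4,36] (ℓ=8, even), read p_7/q_7
k=0  a_k=18  p_k/q_k = 18/1
…
k=2  a_k=1  p_k/q_k = 91/5
…
k=6  a_k=1  p_k/q_k = 2970/163
k=7  a_k=4  p_k/q_k = 13447/738
(x₁, y₁) = (13447, 738);  13447² − 332·738² = 1 ✓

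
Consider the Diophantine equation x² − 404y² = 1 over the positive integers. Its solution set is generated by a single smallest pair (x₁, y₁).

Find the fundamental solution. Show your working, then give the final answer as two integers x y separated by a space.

201 10

√404 = [20; 10,40, …], period ℓ=2 (even) → k=1
k=0  a_k=20  p_k/q_k = 20/1
k=1  a_k=10  p_k/q_k = 201/10
→ (201, 10).  Check: 201²=40401, 404·10²=40400, difference 1.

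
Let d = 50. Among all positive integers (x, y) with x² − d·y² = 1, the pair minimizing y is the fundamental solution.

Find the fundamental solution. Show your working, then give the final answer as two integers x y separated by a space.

d=50: √d = [7; 14] (ℓ=1, odd), read p_1/q_1
k=0  a_k=7  p_k/q_k = 7/1
k=1  a_k=14  p_k/q_k = 99/14
fundamental: x₁=99, y₁=14  (since 9801 − 50·196 = 1)

99 14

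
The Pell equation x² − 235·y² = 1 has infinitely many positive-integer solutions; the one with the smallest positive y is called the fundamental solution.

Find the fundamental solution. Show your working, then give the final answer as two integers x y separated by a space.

46 3

d=235: √d = [15; 3,30] (ℓ=2, even), read p_1/q_1
step 0: (15, 1)  from 15·(1,0) + (0,1)
step 1: (46, 3)  from 3·(15,1) + (1,0)
→ (46, 3).  Check: 46²=2116, 235·3²=2115, difference 1.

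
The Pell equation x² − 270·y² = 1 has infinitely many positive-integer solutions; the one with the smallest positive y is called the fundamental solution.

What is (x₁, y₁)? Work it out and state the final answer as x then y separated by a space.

d=270: √d = [16; 2,3,6,3,2,32] (ℓ=6, even), read p_5/q_5
step 0: (16, 1)  from 16·(1,0) + (0,1)
…
step 2: (115, 7)  from 3·(33,2) + (16,1)
step 3: (723, 44)  from 6·(115,7) + (33,2)
step 4: (2284, 139)  from 3·(723,44) + (115,7)
step 5: (5291, 322)  from 2·(2284,139) + (723,44)
fundamental: x₁=5291, y₁=322  (since 27994681 − 270·103684 = 1)

5291 322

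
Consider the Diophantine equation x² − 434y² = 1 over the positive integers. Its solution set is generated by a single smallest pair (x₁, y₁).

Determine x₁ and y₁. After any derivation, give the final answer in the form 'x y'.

[20; 1,4,1,40] for √434; ℓ=4 ⇒ convergent index 3
step 0: (20, 1)  from 20·(1,0) + (0,1)
…
step 2: (104, 5)  from 4·(21,1) + (20,1)
step 3: (125, 6)  from 1·(104,5) + (21,1)
→ (125, 6).  Check: 125²=15625, 434·6²=15624, difference 1.

125 6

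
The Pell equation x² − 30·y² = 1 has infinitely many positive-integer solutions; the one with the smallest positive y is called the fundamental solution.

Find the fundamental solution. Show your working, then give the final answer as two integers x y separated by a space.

11 2

√30 → a₀=5, period (2,10); ℓ=2 even so k=1
a_0=5:  p_0=5·1+0=5,  q_0=5·0+1=1
a_1=2:  p_1=2·5+1=11,  q_1=2·1+0=2
(x₁, y₁) = (11, 2);  11² − 30·2² = 1 ✓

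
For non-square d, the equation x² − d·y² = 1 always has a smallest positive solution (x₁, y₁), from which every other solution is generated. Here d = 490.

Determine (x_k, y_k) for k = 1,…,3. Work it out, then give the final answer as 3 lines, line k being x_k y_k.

[22; 7,2,1,4,4,4,1,2,7,44] for √490; ℓ=10 ⇒ convergent index 9
a_0=22:  p_0=22·1+0=22,  q_0=22·0+1=1
…
a_3=1:  p_3=1·332+155=487,  q_3=1·15+7=22
a_4=4:  p_4=4·487+332=2280,  q_4=4·22+15=103
a_5=4:  p_5=4·2280+487=9607,  q_5=4·103+22=434
a_6=4:  p_6=4·9607+2280=40708,  q_6=4·434+103=1839
…
a_8=2:  p_8=2·50315+40708=141338,  q_8=2·2273+1839=6385
a_9=7:  p_9=7·141338+50315=1039681,  q_9=7·6385+2273=46968
fundamental: x₁=1039681, y₁=46968  (since 1080936581761 − 490·2205993024 = 1)
n=2: (1039681,46968)∘(1039681,46968) = (1039681·1039681+490·46968·46968, 1039681·46968+46968·1039681) = (2161873163521,97663474416)
n=3: (2161873163521,97663474416)∘(1039681,46968) = (1039681·2161873163521+490·46968·97663474416, 1039681·97663474416+46968·2161873163521) = (4495316905044313921,203077717488555624)

1039681 46968
2161873163521 97663474416
4495316905044313921 203077717488555624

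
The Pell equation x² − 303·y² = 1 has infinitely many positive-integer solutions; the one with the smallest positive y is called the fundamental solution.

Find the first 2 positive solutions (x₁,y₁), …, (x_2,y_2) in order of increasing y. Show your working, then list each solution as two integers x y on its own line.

2524 145
12741151 731960

[17; 2,2,5,2,2,34] for √303; ℓ=6 ⇒ convergent index 5
a_0=17:  p_0=17·1+0=17,  q_0=17·0+1=1
a_1=2:  p_1=2·17+1=35,  q_1=2·1+0=2
…
a_3=5:  p_3=5·87+35=470,  q_3=5·5+2=27
a_4=2:  p_4=2·470+87=1027,  q_4=2·27+5=59
a_5=2:  p_5=2·1027+470=2524,  q_5=2·59+27=145
fundamental: x₁=2524, y₁=145  (since 6370576 − 303·21025 = 1)
k=2:  x_2 = 2524·2524+303·145·145 = 12741151,  y_2 = 2524·145+145·2524 = 731960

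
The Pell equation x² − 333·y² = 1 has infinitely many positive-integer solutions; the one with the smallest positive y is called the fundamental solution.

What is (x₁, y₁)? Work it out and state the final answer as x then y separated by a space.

73 4

√333 → a₀=18, period (4,36); ℓ=2 even so k=1
k=0  a_k=18  p_k/q_k = 18/1
k=1  a_k=4  p_k/q_k = 73/4
fundamental: x₁=73, y₁=4  (since 5329 − 333·16 = 1)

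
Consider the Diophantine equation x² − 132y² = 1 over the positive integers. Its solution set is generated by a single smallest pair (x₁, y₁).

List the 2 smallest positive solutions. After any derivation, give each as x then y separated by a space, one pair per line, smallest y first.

23 2
1057 92

[11; 2,22] for √132; ℓ=2 ⇒ convergent index 1
k=0  a_k=11  p_k/q_k = 11/1
k=1  a_k=2  p_k/q_k = 23/2
→ (23, 2).  Check: 23²=529, 132·2²=528, difference 1.
(23+2√132)^2 = 1057 + 92√132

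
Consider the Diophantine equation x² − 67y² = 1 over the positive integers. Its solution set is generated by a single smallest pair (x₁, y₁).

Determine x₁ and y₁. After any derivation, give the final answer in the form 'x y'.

48842 5967

√67 = [8; 5,2,1,1,7,1,1,2,5,16, …], period ℓ=10 (even) → k=9
i=0: a=8 ⇒ p=8, q=1
…
i=8: a=2 ⇒ p=9053, q=1106
i=9: a=5 ⇒ p=48842, q=5967
→ (48842, 5967).  Check: 48842²=2385540964, 67·5967²=2385540963, difference 1.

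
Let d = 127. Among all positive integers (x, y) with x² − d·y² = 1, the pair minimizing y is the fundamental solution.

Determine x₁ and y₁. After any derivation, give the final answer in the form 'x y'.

4730624 419775

√127 → a₀=11, period (3,1,2,2,7,11,7,2,2,1,3,22); ℓ=12 even so k=11
i=0: a=11 ⇒ p=11, q=1
…
i=2: a=1 ⇒ p=45, q=4
i=3: a=2 ⇒ p=124, q=11
…
i=6: a=11 ⇒ p=24218, q=2149
i=7: a=7 ⇒ p=171701, q=15236
…
i=10: a=1 ⇒ p=1274561, q=113099
i=11: a=3 ⇒ p=4730624, q=419775
(x₁, y₁) = (4730624, 419775);  4730624² − 127·419775² = 1 ✓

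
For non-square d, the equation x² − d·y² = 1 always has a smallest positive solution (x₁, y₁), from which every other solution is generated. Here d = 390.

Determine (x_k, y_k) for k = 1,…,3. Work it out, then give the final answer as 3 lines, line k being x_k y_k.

[19; 1,2,1,38] for √390; ℓ=4 ⇒ convergent index 3
k=0  a_k=19  p_k/q_k = 19/1
…
k=2  a_k=2  p_k/q_k = 59/3
k=3  a_k=1  p_k/q_k = 79/4
fundamental: x₁=79, y₁=4  (since 6241 − 390·16 = 1)
n=2: (79,4)∘(79,4) = (79·79+390·4·4, 79·4+4·79) = (12481,632)
n=3: (12481,632)∘(79,4) = (79·12481+390·4·632, 79·632+4·12481) = (1971919,99852)

79 4
12481 632
1971919 99852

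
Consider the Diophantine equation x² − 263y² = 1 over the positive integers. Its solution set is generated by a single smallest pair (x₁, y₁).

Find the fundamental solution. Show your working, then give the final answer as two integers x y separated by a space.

139128 8579

√263 = [16; 4,1,1,1,1,15,1,1,1,1,4,32, …], period ℓ=12 (even) → k=11
i=0: a=16 ⇒ p=16, q=1
…
i=2: a=1 ⇒ p=81, q=5
i=3: a=1 ⇒ p=146, q=9
i=4: a=1 ⇒ p=227, q=14
…
i=7: a=1 ⇒ p=6195, q=382
i=8: a=1 ⇒ p=12017, q=741
…
i=10: a=1 ⇒ p=30229, q=1864
i=11: a=4 ⇒ p=139128, q=8579
→ (139128, 8579).  Check: 139128²=19356600384, 263·8579²=19356600383, difference 1.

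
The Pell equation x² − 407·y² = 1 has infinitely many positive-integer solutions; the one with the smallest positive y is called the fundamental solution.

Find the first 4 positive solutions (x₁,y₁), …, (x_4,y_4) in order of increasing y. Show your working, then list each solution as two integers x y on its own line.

2663 132
14183137 703032
75539384999 3744348300
402322750321537 19942398342768

d=407: √d = [20; 5,1,2,1,5,40] (ℓ=6, even), read p_5/q_5
k=0  a_k=20  p_k/q_k = 20/1
…
k=2  a_k=1  p_k/q_k = 121/6
…
k=4  a_k=1  p_k/q_k = 464/23
k=5  a_k=5  p_k/q_k = 2663/132
(x₁, y₁) = (2663, 132);  2663² − 407·132² = 1 ✓
k=2:  x_2 = 2663·2663+407·132·132 = 14183137,  y_2 = 2663·132+132·2663 = 703032
k=3:  x_3 = 2663·14183137+407·132·703032 = 75539384999,  y_3 = 2663·703032+132·14183137 = 3744348300
k=4:  x_4 = 2663·75539384999+407·132·3744348300 = 402322750321537,  y_4 = 2663·3744348300+132·75539384999 = 19942398342768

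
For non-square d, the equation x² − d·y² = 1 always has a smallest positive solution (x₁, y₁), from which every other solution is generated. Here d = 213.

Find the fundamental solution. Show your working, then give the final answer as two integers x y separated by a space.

√213 = [14; 1,1,2,6,1,8,1,6,2,1,1,28, …], period ℓ=12 (even) → k=11
i=0: a=14 ⇒ p=14, q=1
…
i=2: a=1 ⇒ p=29, q=2
…
i=5: a=1 ⇒ p=540, q=37
i=6: a=8 ⇒ p=4787, q=328
i=7: a=1 ⇒ p=5327, q=365
i=8: a=6 ⇒ p=36749, q=2518
…
i=10: a=1 ⇒ p=115574, q=7919
i=11: a=1 ⇒ p=194399, q=13320
(x₁, y₁) = (194399, 13320);  194399² − 213·13320² = 1 ✓

194399 13320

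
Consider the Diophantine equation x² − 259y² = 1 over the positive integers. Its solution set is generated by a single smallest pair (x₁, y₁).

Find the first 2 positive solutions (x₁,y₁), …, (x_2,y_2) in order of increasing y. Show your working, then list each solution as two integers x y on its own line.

847225 52644
1435580401249 89202625800

[16; 10,1,2,3,4,3,2,1,10,32] for √259; ℓ=10 ⇒ convergent index 9
a_0=16:  p_0=16·1+0=16,  q_0=16·0+1=1
…
a_4=3:  p_4=3·515+177=1722,  q_4=3·32+11=107
…
a_6=3:  p_6=3·7403+1722=23931,  q_6=3·460+107=1487
a_7=2:  p_7=2·23931+7403=55265,  q_7=2·1487+460=3434
a_8=1:  p_8=1·55265+23931=79196,  q_8=1·3434+1487=4921
a_9=10:  p_9=10·79196+55265=847225,  q_9=10·4921+3434=52644
(x₁, y₁) = (847225, 52644);  847225² − 259·52644² = 1 ✓
n=2: (847225,52644)∘(847225,52644) = (847225·847225+259·52644·52644, 847225·52644+52644·847225) = (1435580401249,89202625800)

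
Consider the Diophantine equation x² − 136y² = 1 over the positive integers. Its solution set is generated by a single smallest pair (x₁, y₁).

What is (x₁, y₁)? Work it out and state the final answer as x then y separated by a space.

√136 = [11; 1,1,1,22, …], period ℓ=4 (even) → k=3
k=0  a_k=11  p_k/q_k = 11/1
…
k=2  a_k=1  p_k/q_k = 23/2
k=3  a_k=1  p_k/q_k = 35/3
(x₁, y₁) = (35, 3);  35² − 136·3² = 1 ✓

35 3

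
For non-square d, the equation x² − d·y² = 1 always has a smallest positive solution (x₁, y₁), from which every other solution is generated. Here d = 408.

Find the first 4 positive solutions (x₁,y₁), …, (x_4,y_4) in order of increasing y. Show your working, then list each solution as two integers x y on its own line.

101 5
20401 1010
4120901 204015
832401601 41210020

[20; 5,40] for √408; ℓ=2 ⇒ convergent index 1
k=0  a_k=20  p_k/q_k = 20/1
k=1  a_k=5  p_k/q_k = 101/5
→ (101, 5).  Check: 101²=10201, 408·5²=10200, difference 1.
(x_2, y_2) = (101·101 + 408·5·5, 101·5 + 5·101) = (20401, 1010)
(x_3, y_3) = (101·20401 + 408·5·1010, 101·1010 + 5·20401) = (4120901, 204015)
(x_4, y_4) = (101·4120901 + 408·5·204015, 101·204015 + 5·4120901) = (832401601, 41210020)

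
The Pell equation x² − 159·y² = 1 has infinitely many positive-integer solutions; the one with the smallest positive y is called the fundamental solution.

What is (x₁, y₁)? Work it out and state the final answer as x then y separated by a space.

1324 105

[12; 1,1,1,1,3,1,1,1,1,24] for √159; ℓ=10 ⇒ convergent index 9
k=0  a_k=12  p_k/q_k = 12/1
k=1  a_k=1  p_k/q_k = 13/1
…
k=3  a_k=1  p_k/q_k = 38/3
k=4  a_k=1  p_k/q_k = 63/5
k=5  a_k=3  p_k/q_k = 227/18
k=6  a_k=1  p_k/q_k = 290/23
k=7  a_k=1  p_k/q_k = 517/41
k=8  a_k=1  p_k/q_k = 807/64
k=9  a_k=1  p_k/q_k = 1324/105
(x₁, y₁) = (1324, 105);  1324² − 159·105² = 1 ✓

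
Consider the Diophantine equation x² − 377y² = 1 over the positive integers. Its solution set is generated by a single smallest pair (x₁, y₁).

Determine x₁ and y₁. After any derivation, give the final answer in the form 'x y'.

√377 = [19; 2,2,2,38, …], period ℓ=4 (even) → k=3
a_0=19:  p_0=19·1+0=19,  q_0=19·0+1=1
a_1=2:  p_1=2·19+1=39,  q_1=2·1+0=2
a_2=2:  p_2=2·39+19=97,  q_2=2·2+1=5
a_3=2:  p_3=2·97+39=233,  q_3=2·5+2=12
(x₁, y₁) = (233, 12);  233² − 377·12² = 1 ✓

233 12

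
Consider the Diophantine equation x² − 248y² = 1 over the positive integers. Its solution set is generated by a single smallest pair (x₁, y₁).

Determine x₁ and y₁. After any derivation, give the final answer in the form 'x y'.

63 4

√248 = [15; 1,2,1,30, …], period ℓ=4 (even) → k=3
k=0  a_k=15  p_k/q_k = 15/1
…
k=2  a_k=2  p_k/q_k = 47/3
k=3  a_k=1  p_k/q_k = 63/4
fundamental: x₁=63, y₁=4  (since 3969 − 248·16 = 1)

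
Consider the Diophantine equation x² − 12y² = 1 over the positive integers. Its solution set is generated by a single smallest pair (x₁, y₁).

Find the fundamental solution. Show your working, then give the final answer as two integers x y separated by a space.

7 2

√12 = [3; 2,6, …], period ℓ=2 (even) → k=1
step 0: (3, 1)  from 3·(1,0) + (0,1)
step 1: (7, 2)  from 2·(3,1) + (1,0)
(x₁, y₁) = (7, 2);  7² − 12·2² = 1 ✓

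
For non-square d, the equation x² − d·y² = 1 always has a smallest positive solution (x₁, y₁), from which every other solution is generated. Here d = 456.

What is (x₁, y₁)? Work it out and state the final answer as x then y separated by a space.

[21; 2,1,4,1,2,42] for √456; ℓ=6 ⇒ convergent index 5
step 0: (21, 1)  from 21·(1,0) + (0,1)
step 1: (43, 2)  from 2·(21,1) + (1,0)
step 2: (64, 3)  from 1·(43,2) + (21,1)
…
step 4: (363, 17)  from 1·(299,14) + (64,3)
step 5: (1025, 48)  from 2·(363,17) + (299,14)
→ (1025, 48).  Check: 1025²=1050625, 456·48²=1050624, difference 1.

1025 48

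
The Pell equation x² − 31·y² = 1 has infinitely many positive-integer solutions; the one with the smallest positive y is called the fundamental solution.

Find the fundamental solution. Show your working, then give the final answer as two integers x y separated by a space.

1520 273

d=31: √d = [5; 1,1,3,5,3,1,1,10] (ℓ=8, even), read p_7/q_7
k=0  a_k=5  p_k/q_k = 5/1
…
k=2  a_k=1  p_k/q_k = 11/2
…
k=6  a_k=1  p_k/q_k = 863/155
k=7  a_k=1  p_k/q_k = 1520/273
→ (1520, 273).  Check: 1520²=2310400, 31·273²=2310399, difference 1.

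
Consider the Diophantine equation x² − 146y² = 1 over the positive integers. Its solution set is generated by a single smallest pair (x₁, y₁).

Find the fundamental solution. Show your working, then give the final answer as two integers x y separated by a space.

145 12

√146 → a₀=12, period (12,24); ℓ=2 even so k=1
k=0  a_k=12  p_k/q_k = 12/1
k=1  a_k=12  p_k/q_k = 145/12
→ (145, 12).  Check: 145²=21025, 146·12²=21024, difference 1.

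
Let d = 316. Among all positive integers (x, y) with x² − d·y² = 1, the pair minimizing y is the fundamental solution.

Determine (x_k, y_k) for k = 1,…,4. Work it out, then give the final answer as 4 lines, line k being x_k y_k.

√316 → a₀=17, period (1,3,2,8,2,3,1,34); ℓ=8 even so k=7
i=0: a=17 ⇒ p=17, q=1
i=1: a=1 ⇒ p=18, q=1
i=2: a=3 ⇒ p=71, q=4
…
i=4: a=8 ⇒ p=1351, q=76
…
i=6: a=3 ⇒ p=9937, q=559
i=7: a=1 ⇒ p=12799, q=720
(x₁, y₁) = (12799, 720);  12799² − 316·720² = 1 ✓
n=2: (12799,720)∘(12799,720) = (12799·12799+316·720·720, 12799·720+720·12799) = (327628801,18430560)
n=3: (327628801,18430560)∘(12799,720) = (12799·327628801+316·720·18430560, 12799·18430560+720·327628801) = (8386642035199,471785474160)
n=4: (8386642035199,471785474160)∘(12799,720) = (12799·8386642035199+316·720·471785474160, 12799·471785474160+720·8386642035199) = (214681262489395201,12076764549117120)

12799 720
327628801 18430560
8386642035199 471785474160
214681262489395201 12076764549117120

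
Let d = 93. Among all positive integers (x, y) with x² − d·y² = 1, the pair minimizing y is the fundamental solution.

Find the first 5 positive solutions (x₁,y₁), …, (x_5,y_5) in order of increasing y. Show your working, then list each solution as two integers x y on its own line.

12151 1260
295293601 30620520
7176225079351 744139875780
174396621583094401 18084087230585040
4238186690536135053751 439479487133537766300

√93 = [9; 1,1,1,4,6,4,1,1,1,18, …], period ℓ=10 (even) → k=9
k=0  a_k=9  p_k/q_k = 9/1
…
k=4  a_k=4  p_k/q_k = 135/14
…
k=6  a_k=4  p_k/q_k = 3491/362
…
k=8  a_k=1  p_k/q_k = 7821/811
k=9  a_k=1  p_k/q_k = 12151/1260
→ (12151, 1260).  Check: 12151²=147646801, 93·1260²=147646800, difference 1.
k=2:  x_2 = 12151·12151+93·1260·1260 = 295293601,  y_2 = 12151·1260+1260·12151 = 30620520
k=3:  x_3 = 12151·295293601+93·1260·30620520 = 7176225079351,  y_3 = 12151·30620520+1260·295293601 = 744139875780
k=4:  x_4 = 12151·7176225079351+93·1260·744139875780 = 174396621583094401,  y_4 = 12151·744139875780+1260·7176225079351 = 18084087230585040
k=5:  x_5 = 12151·174396621583094401+93·1260·18084087230585040 = 4238186690536135053751,  y_5 = 12151·18084087230585040+1260·174396621583094401 = 439479487133537766300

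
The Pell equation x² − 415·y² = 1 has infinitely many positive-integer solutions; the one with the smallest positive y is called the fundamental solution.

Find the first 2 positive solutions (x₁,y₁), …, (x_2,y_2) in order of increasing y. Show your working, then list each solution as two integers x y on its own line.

[20; 2,1,2,4,6,…,1,2,40] for √415; ℓ=16 ⇒ convergent index 15
a_0=20:  p_0=20·1+0=20,  q_0=20·0+1=1
a_1=2:  p_1=2·20+1=41,  q_1=2·1+0=2
a_2=1:  p_2=1·41+20=61,  q_2=1·2+1=3
…
a_5=6:  p_5=6·713+163=4441,  q_5=6·35+8=218
a_6=1:  p_6=1·4441+713=5154,  q_6=1·218+35=253
a_7=1:  p_7=1·5154+4441=9595,  q_7=1·253+218=471
…
a_9=1:  p_9=1·33939+9595=43534,  q_9=1·1666+471=2137
a_10=1:  p_10=1·43534+33939=77473,  q_10=1·2137+1666=3803
…
a_13=2:  p_13=2·2110961+508372=4730294,  q_13=2·103623+24955=232201
a_14=1:  p_14=1·4730294+2110961=6841255,  q_14=1·232201+103623=335824
a_15=2:  p_15=2·6841255+4730294=18412804,  q_15=2·335824+232201=903849
→ (18412804, 903849).  Check: 18412804²=339031351142416, 415·903849²=339031351142415, difference 1.
k=2:  x_2 = 18412804·18412804+415·903849·903849 = 678062702284831,  y_2 = 18412804·903849+903849·18412804 = 33284788965192

18412804 903849
678062702284831 33284788965192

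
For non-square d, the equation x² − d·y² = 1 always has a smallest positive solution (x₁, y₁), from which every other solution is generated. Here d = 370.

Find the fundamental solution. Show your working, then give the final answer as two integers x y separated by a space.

√370 = [19; 4,4,38, …], period ℓ=3 (odd) → k=5
k=0  a_k=19  p_k/q_k = 19/1
k=1  a_k=4  p_k/q_k = 77/4
k=2  a_k=4  p_k/q_k = 327/17
k=3  a_k=38  p_k/q_k = 12503/650
k=4  a_k=4  p_k/q_k = 50339/2617
k=5  a_k=4  p_k/q_k = 213859/11118
→ (213859, 11118).  Check: 213859²=45735671881, 370·11118²=45735671880, difference 1.

213859 11118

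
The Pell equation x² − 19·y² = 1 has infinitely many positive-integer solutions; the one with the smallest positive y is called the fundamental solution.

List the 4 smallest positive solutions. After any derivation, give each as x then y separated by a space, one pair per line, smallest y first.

170 39
57799 13260
19651490 4508361
6681448801 1532829480

d=19: √d = [4; 2,1,3,1,2,8] (ℓ=6, even), read p_5/q_5
i=0: a=4 ⇒ p=4, q=1
i=1: a=2 ⇒ p=9, q=2
i=2: a=1 ⇒ p=13, q=3
…
i=4: a=1 ⇒ p=61, q=14
i=5: a=2 ⇒ p=170, q=39
fundamental: x₁=170, y₁=39  (since 28900 − 19·1521 = 1)
k=2:  x_2 = 170·170+19·39·39 = 57799,  y_2 = 170·39+39·170 = 13260
k=3:  x_3 = 170·57799+19·39·13260 = 19651490,  y_3 = 170·13260+39·57799 = 4508361
k=4:  x_4 = 170·19651490+19·39·4508361 = 6681448801,  y_4 = 170·4508361+39·19651490 = 1532829480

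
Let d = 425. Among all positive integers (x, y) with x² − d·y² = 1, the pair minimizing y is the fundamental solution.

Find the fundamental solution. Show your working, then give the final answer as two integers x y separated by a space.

d=425: √d = [20; 1,1,1,1,1,1,40] (ℓ=7, odd), read p_13/q_13
a_0=20:  p_0=20·1+0=20,  q_0=20·0+1=1
a_1=1:  p_1=1·20+1=21,  q_1=1·1+0=1
a_2=1:  p_2=1·21+20=41,  q_2=1·1+1=2
a_3=1:  p_3=1·41+21=62,  q_3=1·2+1=3
a_4=1:  p_4=1·62+41=103,  q_4=1·3+2=5
…
a_12=1:  p_12=1·55229+33191=88420,  q_12=1·2679+1610=4289
a_13=1:  p_13=1·88420+55229=143649,  q_13=1·4289+2679=6968
→ (143649, 6968).  Check: 143649²=20635035201, 425·6968²=20635035200, difference 1.

143649 6968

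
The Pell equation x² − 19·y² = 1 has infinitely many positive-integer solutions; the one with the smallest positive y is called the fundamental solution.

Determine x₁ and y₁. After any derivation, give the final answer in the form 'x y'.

√19 → a₀=4, period (2,1,3,1,2,8); ℓ=6 even so k=5
step 0: (4, 1)  from 4·(1,0) + (0,1)
…
step 3: (48, 11)  from 3·(13,3) + (9,2)
step 4: (61, 14)  from 1·(48,11) + (13,3)
step 5: (170, 39)  from 2·(61,14) + (48,11)
fundamental: x₁=170, y₁=39  (since 28900 − 19·1521 = 1)

170 39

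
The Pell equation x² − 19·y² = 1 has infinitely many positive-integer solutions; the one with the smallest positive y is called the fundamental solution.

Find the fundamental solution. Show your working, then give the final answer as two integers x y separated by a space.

170 39

√19 → a₀=4, period (2,1,3,1,2,8); ℓ=6 even so k=5
k=0  a_k=4  p_k/q_k = 4/1
…
k=4  a_k=1  p_k/q_k = 61/14
k=5  a_k=2  p_k/q_k = 170/39
→ (170, 39).  Check: 170²=28900, 19·39²=28899, difference 1.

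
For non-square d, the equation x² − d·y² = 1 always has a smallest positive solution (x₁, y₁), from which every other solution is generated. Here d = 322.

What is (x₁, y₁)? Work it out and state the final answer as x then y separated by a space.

323 18

d=322: √d = [17; 1,16,1,34] (ℓ=4, even), read p_3/q_3
i=0: a=17 ⇒ p=17, q=1
i=1: a=1 ⇒ p=18, q=1
i=2: a=16 ⇒ p=305, q=17
i=3: a=1 ⇒ p=323, q=18
fundamental: x₁=323, y₁=18  (since 104329 − 322·324 = 1)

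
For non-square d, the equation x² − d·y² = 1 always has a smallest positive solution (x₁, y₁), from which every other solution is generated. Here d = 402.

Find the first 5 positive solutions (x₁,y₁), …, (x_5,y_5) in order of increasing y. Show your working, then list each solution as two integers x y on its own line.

[20; 20,40] for √402; ℓ=2 ⇒ convergent index 1
a_0=20:  p_0=20·1+0=20,  q_0=20·0+1=1
a_1=20:  p_1=20·20+1=401,  q_1=20·1+0=20
→ (401, 20).  Check: 401²=160801, 402·20²=160800, difference 1.
(x_2, y_2) = (401·401 + 402·20·20, 401·20 + 20·401) = (321601, 16040)
(x_3, y_3) = (401·321601 + 402·20·16040, 401·16040 + 20·321601) = (257923601, 12864060)
(x_4, y_4) = (401·257923601 + 402·20·12864060, 401·12864060 + 20·257923601) = (206854406401, 10316960080)
(x_5, y_5) = (401·206854406401 + 402·20·10316960080, 401·10316960080 + 20·206854406401) = (165896976010001, 8274189120100)

401 20
321601 16040
257923601 12864060
206854406401 10316960080
165896976010001 8274189120100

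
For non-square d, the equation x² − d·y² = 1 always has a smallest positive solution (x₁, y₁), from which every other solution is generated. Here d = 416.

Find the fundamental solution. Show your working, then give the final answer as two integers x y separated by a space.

5201 255

√416 → a₀=20, period (2,1,1,9,1,1,2,40); ℓ=8 even so k=7
i=0: a=20 ⇒ p=20, q=1
i=1: a=2 ⇒ p=41, q=2
…
i=3: a=1 ⇒ p=102, q=5
i=4: a=9 ⇒ p=979, q=48
i=5: a=1 ⇒ p=1081, q=53
i=6: a=1 ⇒ p=2060, q=101
i=7: a=2 ⇒ p=5201, q=255
fundamental: x₁=5201, y₁=255  (since 27050401 − 416·65025 = 1)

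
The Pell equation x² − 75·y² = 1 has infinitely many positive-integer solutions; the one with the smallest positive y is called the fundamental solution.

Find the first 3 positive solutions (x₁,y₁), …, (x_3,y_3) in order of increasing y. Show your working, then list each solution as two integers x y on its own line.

26 3
1351 156
70226 8109

d=75: √d = [8; 1,1,1,16] (ℓ=4, even), read p_3/q_3
k=0  a_k=8  p_k/q_k = 8/1
k=1  a_k=1  p_k/q_k = 9/1
k=2  a_k=1  p_k/q_k = 17/2
k=3  a_k=1  p_k/q_k = 26/3
→ (26, 3).  Check: 26²=676, 75·3²=675, difference 1.
n=2: (26,3)∘(26,3) = (26·26+75·3·3, 26·3+3·26) = (1351,156)
n=3: (1351,156)∘(26,3) = (26·1351+75·3·156, 26·156+3·1351) = (70226,8109)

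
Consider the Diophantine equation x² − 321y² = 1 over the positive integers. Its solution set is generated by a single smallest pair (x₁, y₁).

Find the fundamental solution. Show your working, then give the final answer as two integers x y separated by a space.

215 12

[17; 1,10,1,34] for √321; ℓ=4 ⇒ convergent index 3
step 0: (17, 1)  from 17·(1,0) + (0,1)
step 1: (18, 1)  from 1·(17,1) + (1,0)
step 2: (197, 11)  from 10·(18,1) + (17,1)
step 3: (215, 12)  from 1·(197,11) + (18,1)
(x₁, y₁) = (215, 12);  215² − 321·12² = 1 ✓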